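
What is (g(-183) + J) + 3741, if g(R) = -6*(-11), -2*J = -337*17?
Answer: 13343/2 ≈ 6671.5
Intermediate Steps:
J = 5729/2 (J = -(-337)*17/2 = -½*(-5729) = 5729/2 ≈ 2864.5)
g(R) = 66
(g(-183) + J) + 3741 = (66 + 5729/2) + 3741 = 5861/2 + 3741 = 13343/2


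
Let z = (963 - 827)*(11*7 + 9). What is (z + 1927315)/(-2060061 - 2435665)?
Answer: -1939011/4495726 ≈ -0.43130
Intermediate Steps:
z = 11696 (z = 136*(77 + 9) = 136*86 = 11696)
(z + 1927315)/(-2060061 - 2435665) = (11696 + 1927315)/(-2060061 - 2435665) = 1939011/(-4495726) = 1939011*(-1/4495726) = -1939011/4495726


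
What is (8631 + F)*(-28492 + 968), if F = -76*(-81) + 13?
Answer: -407355200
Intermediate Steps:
F = 6169 (F = 6156 + 13 = 6169)
(8631 + F)*(-28492 + 968) = (8631 + 6169)*(-28492 + 968) = 14800*(-27524) = -407355200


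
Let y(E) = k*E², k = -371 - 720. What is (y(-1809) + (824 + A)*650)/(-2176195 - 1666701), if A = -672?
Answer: 3570177971/3842896 ≈ 929.03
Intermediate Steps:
k = -1091
y(E) = -1091*E²
(y(-1809) + (824 + A)*650)/(-2176195 - 1666701) = (-1091*(-1809)² + (824 - 672)*650)/(-2176195 - 1666701) = (-1091*3272481 + 152*650)/(-3842896) = (-3570276771 + 98800)*(-1/3842896) = -3570177971*(-1/3842896) = 3570177971/3842896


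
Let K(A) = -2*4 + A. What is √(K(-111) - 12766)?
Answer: I*√12885 ≈ 113.51*I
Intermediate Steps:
K(A) = -8 + A
√(K(-111) - 12766) = √((-8 - 111) - 12766) = √(-119 - 12766) = √(-12885) = I*√12885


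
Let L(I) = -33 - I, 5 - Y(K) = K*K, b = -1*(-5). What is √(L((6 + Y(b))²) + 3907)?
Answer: √3678 ≈ 60.646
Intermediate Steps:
b = 5
Y(K) = 5 - K² (Y(K) = 5 - K*K = 5 - K²)
√(L((6 + Y(b))²) + 3907) = √((-33 - (6 + (5 - 1*5²))²) + 3907) = √((-33 - (6 + (5 - 1*25))²) + 3907) = √((-33 - (6 + (5 - 25))²) + 3907) = √((-33 - (6 - 20)²) + 3907) = √((-33 - 1*(-14)²) + 3907) = √((-33 - 1*196) + 3907) = √((-33 - 196) + 3907) = √(-229 + 3907) = √3678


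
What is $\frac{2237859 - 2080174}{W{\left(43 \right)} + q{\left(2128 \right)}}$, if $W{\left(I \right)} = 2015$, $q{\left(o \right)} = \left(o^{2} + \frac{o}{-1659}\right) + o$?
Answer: $\frac{7474269}{214841719} \approx 0.03479$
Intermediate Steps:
$q{\left(o \right)} = o^{2} + \frac{1658 o}{1659}$ ($q{\left(o \right)} = \left(o^{2} - \frac{o}{1659}\right) + o = o^{2} + \frac{1658 o}{1659}$)
$\frac{2237859 - 2080174}{W{\left(43 \right)} + q{\left(2128 \right)}} = \frac{2237859 - 2080174}{2015 + \frac{1}{1659} \cdot 2128 \left(1658 + 1659 \cdot 2128\right)} = \frac{157685}{2015 + \frac{1}{1659} \cdot 2128 \left(1658 + 3530352\right)} = \frac{157685}{2015 + \frac{1}{1659} \cdot 2128 \cdot 3532010} = \frac{157685}{2015 + \frac{1073731040}{237}} = \frac{157685}{\frac{1074208595}{237}} = 157685 \cdot \frac{237}{1074208595} = \frac{7474269}{214841719}$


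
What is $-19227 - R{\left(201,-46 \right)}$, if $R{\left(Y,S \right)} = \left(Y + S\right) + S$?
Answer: $-19336$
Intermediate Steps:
$R{\left(Y,S \right)} = Y + 2 S$ ($R{\left(Y,S \right)} = \left(S + Y\right) + S = Y + 2 S$)
$-19227 - R{\left(201,-46 \right)} = -19227 - \left(201 + 2 \left(-46\right)\right) = -19227 - \left(201 - 92\right) = -19227 - 109 = -19336$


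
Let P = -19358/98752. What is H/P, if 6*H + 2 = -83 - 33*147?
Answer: 121859968/29037 ≈ 4196.7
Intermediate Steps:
H = -2468/3 (H = -⅓ + (-83 - 33*147)/6 = -⅓ + (-83 - 4851)/6 = -⅓ + (⅙)*(-4934) = -⅓ - 2467/3 = -2468/3 ≈ -822.67)
P = -9679/49376 (P = -19358*1/98752 = -9679/49376 ≈ -0.19603)
H/P = -2468/(3*(-9679/49376)) = -2468/3*(-49376/9679) = 121859968/29037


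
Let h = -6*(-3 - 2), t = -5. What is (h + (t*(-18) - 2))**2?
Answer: 13924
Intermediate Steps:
h = 30 (h = -6*(-5) = 30)
(h + (t*(-18) - 2))**2 = (30 + (-5*(-18) - 2))**2 = (30 + (90 - 2))**2 = (30 + 88)**2 = 118**2 = 13924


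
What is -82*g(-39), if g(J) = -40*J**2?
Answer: 4988880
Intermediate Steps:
-82*g(-39) = -(-3280)*(-39)**2 = -(-3280)*1521 = -82*(-60840) = 4988880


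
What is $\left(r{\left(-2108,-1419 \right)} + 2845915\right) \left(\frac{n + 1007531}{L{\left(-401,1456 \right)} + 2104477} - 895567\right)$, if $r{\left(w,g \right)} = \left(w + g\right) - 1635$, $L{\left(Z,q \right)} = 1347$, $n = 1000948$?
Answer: $- \frac{5357388791459077937}{2105824} \approx -2.5441 \cdot 10^{12}$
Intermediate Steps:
$r{\left(w,g \right)} = -1635 + g + w$ ($r{\left(w,g \right)} = \left(g + w\right) - 1635 = -1635 + g + w$)
$\left(r{\left(-2108,-1419 \right)} + 2845915\right) \left(\frac{n + 1007531}{L{\left(-401,1456 \right)} + 2104477} - 895567\right) = \left(\left(-1635 - 1419 - 2108\right) + 2845915\right) \left(\frac{1000948 + 1007531}{1347 + 2104477} - 895567\right) = \left(-5162 + 2845915\right) \left(\frac{2008479}{2105824} - 895567\right) = 2840753 \left(2008479 \cdot \frac{1}{2105824} - 895567\right) = 2840753 \left(\frac{2008479}{2105824} - 895567\right) = 2840753 \left(- \frac{1885904473729}{2105824}\right) = - \frac{5357388791459077937}{2105824}$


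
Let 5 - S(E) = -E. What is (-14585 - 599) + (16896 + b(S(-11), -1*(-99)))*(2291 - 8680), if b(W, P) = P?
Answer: -108596239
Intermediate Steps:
S(E) = 5 + E (S(E) = 5 - (-1)*E = 5 + E)
(-14585 - 599) + (16896 + b(S(-11), -1*(-99)))*(2291 - 8680) = (-14585 - 599) + (16896 - 1*(-99))*(2291 - 8680) = -15184 + (16896 + 99)*(-6389) = -15184 + 16995*(-6389) = -15184 - 108581055 = -108596239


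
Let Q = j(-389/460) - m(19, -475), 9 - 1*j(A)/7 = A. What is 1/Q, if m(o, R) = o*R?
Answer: 460/4183203 ≈ 0.00010996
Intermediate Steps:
j(A) = 63 - 7*A
m(o, R) = R*o
Q = 4183203/460 (Q = (63 - (-2723)/460) - (-475)*19 = (63 - (-2723)/460) - 1*(-9025) = (63 - 7*(-389/460)) + 9025 = (63 + 2723/460) + 9025 = 31703/460 + 9025 = 4183203/460 ≈ 9093.9)
1/Q = 1/(4183203/460) = 460/4183203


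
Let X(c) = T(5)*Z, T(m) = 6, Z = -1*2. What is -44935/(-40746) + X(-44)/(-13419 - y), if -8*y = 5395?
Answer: 4585349411/4154339922 ≈ 1.1037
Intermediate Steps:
Z = -2
y = -5395/8 (y = -⅛*5395 = -5395/8 ≈ -674.38)
X(c) = -12 (X(c) = 6*(-2) = -12)
-44935/(-40746) + X(-44)/(-13419 - y) = -44935/(-40746) - 12/(-13419 - 1*(-5395/8)) = -44935*(-1/40746) - 12/(-13419 + 5395/8) = 44935/40746 - 12/(-101957/8) = 44935/40746 - 12*(-8/101957) = 44935/40746 + 96/101957 = 4585349411/4154339922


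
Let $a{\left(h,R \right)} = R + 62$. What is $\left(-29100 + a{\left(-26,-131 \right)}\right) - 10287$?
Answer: $-39456$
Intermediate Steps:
$a{\left(h,R \right)} = 62 + R$
$\left(-29100 + a{\left(-26,-131 \right)}\right) - 10287 = \left(-29100 + \left(62 - 131\right)\right) - 10287 = \left(-29100 - 69\right) - 10287 = -29169 - 10287 = -39456$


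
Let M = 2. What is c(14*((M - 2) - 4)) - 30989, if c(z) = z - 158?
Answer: -31203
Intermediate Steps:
c(z) = -158 + z
c(14*((M - 2) - 4)) - 30989 = (-158 + 14*((2 - 2) - 4)) - 30989 = (-158 + 14*(0 - 4)) - 30989 = (-158 + 14*(-4)) - 30989 = (-158 - 56) - 30989 = -214 - 30989 = -31203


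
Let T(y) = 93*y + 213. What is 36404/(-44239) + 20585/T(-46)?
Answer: -211728415/35966307 ≈ -5.8869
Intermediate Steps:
T(y) = 213 + 93*y
36404/(-44239) + 20585/T(-46) = 36404/(-44239) + 20585/(213 + 93*(-46)) = 36404*(-1/44239) + 20585/(213 - 4278) = -36404/44239 + 20585/(-4065) = -36404/44239 + 20585*(-1/4065) = -36404/44239 - 4117/813 = -211728415/35966307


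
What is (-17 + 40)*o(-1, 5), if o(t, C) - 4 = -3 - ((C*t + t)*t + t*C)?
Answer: 0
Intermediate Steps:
o(t, C) = 1 - C*t - t*(t + C*t) (o(t, C) = 4 + (-3 - ((C*t + t)*t + t*C)) = 4 + (-3 - ((t + C*t)*t + C*t)) = 4 + (-3 - (t*(t + C*t) + C*t)) = 4 + (-3 - (C*t + t*(t + C*t))) = 4 + (-3 + (-C*t - t*(t + C*t))) = 4 + (-3 - C*t - t*(t + C*t)) = 1 - C*t - t*(t + C*t))
(-17 + 40)*o(-1, 5) = (-17 + 40)*(1 - 1*(-1)² - 1*5*(-1) - 1*5*(-1)²) = 23*(1 - 1*1 + 5 - 1*5*1) = 23*(1 - 1 + 5 - 5) = 23*0 = 0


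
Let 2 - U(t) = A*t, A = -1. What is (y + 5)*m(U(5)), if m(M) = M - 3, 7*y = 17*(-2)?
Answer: 4/7 ≈ 0.57143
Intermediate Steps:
U(t) = 2 + t (U(t) = 2 - (-1)*t = 2 + t)
y = -34/7 (y = (17*(-2))/7 = (⅐)*(-34) = -34/7 ≈ -4.8571)
m(M) = -3 + M
(y + 5)*m(U(5)) = (-34/7 + 5)*(-3 + (2 + 5)) = (-3 + 7)/7 = (⅐)*4 = 4/7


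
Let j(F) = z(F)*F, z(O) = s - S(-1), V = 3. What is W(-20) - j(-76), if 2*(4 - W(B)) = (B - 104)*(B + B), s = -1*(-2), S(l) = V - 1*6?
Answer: -2096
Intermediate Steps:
S(l) = -3 (S(l) = 3 - 1*6 = 3 - 6 = -3)
s = 2
z(O) = 5 (z(O) = 2 - 1*(-3) = 2 + 3 = 5)
W(B) = 4 - B*(-104 + B) (W(B) = 4 - (B - 104)*(B + B)/2 = 4 - (-104 + B)*2*B/2 = 4 - B*(-104 + B))
j(F) = 5*F
W(-20) - j(-76) = (4 - 1*(-20)**2 + 104*(-20)) - 5*(-76) = (4 - 1*400 - 2080) - 1*(-380) = (4 - 400 - 2080) + 380 = -2476 + 380 = -2096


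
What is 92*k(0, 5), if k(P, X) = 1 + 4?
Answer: 460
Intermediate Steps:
k(P, X) = 5
92*k(0, 5) = 92*5 = 460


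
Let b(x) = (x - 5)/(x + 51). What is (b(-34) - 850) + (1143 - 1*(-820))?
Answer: 18882/17 ≈ 1110.7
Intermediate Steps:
b(x) = (-5 + x)/(51 + x)
(b(-34) - 850) + (1143 - 1*(-820)) = ((-5 - 34)/(51 - 34) - 850) + (1143 - 1*(-820)) = (-39/17 - 850) + (1143 + 820) = ((1/17)*(-39) - 850) + 1963 = (-39/17 - 850) + 1963 = -14489/17 + 1963 = 18882/17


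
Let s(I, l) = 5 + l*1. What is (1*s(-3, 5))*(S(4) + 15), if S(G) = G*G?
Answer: 310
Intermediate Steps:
S(G) = G²
s(I, l) = 5 + l
(1*s(-3, 5))*(S(4) + 15) = (1*(5 + 5))*(4² + 15) = (1*10)*(16 + 15) = 10*31 = 310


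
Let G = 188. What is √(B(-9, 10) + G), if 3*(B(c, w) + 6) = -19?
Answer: √1581/3 ≈ 13.254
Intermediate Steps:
B(c, w) = -37/3 (B(c, w) = -6 + (⅓)*(-19) = -6 - 19/3 = -37/3)
√(B(-9, 10) + G) = √(-37/3 + 188) = √(527/3) = √1581/3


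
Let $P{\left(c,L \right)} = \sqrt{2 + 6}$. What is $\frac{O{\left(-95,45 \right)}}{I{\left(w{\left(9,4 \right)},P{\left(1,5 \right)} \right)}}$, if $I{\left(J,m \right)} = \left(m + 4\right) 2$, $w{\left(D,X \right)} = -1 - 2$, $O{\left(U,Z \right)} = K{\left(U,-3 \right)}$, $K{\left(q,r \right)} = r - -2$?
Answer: $- \frac{1}{4} + \frac{\sqrt{2}}{8} \approx -0.073223$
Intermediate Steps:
$K{\left(q,r \right)} = 2 + r$ ($K{\left(q,r \right)} = r + 2 = 2 + r$)
$O{\left(U,Z \right)} = -1$ ($O{\left(U,Z \right)} = 2 - 3 = -1$)
$w{\left(D,X \right)} = -3$
$P{\left(c,L \right)} = 2 \sqrt{2}$ ($P{\left(c,L \right)} = \sqrt{8} = 2 \sqrt{2}$)
$I{\left(J,m \right)} = 8 + 2 m$ ($I{\left(J,m \right)} = \left(4 + m\right) 2 = 8 + 2 m$)
$\frac{O{\left(-95,45 \right)}}{I{\left(w{\left(9,4 \right)},P{\left(1,5 \right)} \right)}} = - \frac{1}{8 + 2 \cdot 2 \sqrt{2}} = - \frac{1}{8 + 4 \sqrt{2}}$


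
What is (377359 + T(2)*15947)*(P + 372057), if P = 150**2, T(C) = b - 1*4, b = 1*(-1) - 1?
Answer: 111137632089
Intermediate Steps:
b = -2 (b = -1 - 1 = -2)
T(C) = -6 (T(C) = -2 - 1*4 = -2 - 4 = -6)
P = 22500
(377359 + T(2)*15947)*(P + 372057) = (377359 - 6*15947)*(22500 + 372057) = (377359 - 95682)*394557 = 281677*394557 = 111137632089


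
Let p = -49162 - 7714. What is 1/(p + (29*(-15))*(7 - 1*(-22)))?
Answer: -1/69491 ≈ -1.4390e-5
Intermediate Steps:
p = -56876
1/(p + (29*(-15))*(7 - 1*(-22))) = 1/(-56876 + (29*(-15))*(7 - 1*(-22))) = 1/(-56876 - 435*(7 + 22)) = 1/(-56876 - 435*29) = 1/(-56876 - 12615) = 1/(-69491) = -1/69491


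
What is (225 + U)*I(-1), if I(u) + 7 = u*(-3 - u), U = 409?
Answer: -3170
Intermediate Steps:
I(u) = -7 + u*(-3 - u)
(225 + U)*I(-1) = (225 + 409)*(-7 - 1*(-1)² - 3*(-1)) = 634*(-7 - 1*1 + 3) = 634*(-7 - 1 + 3) = 634*(-5) = -3170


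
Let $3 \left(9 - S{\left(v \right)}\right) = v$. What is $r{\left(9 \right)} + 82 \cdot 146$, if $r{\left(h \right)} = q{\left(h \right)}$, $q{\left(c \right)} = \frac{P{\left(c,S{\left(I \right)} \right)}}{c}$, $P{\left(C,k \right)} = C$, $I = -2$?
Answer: $11973$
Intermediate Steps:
$S{\left(v \right)} = 9 - \frac{v}{3}$
$q{\left(c \right)} = 1$ ($q{\left(c \right)} = \frac{c}{c} = 1$)
$r{\left(h \right)} = 1$
$r{\left(9 \right)} + 82 \cdot 146 = 1 + 82 \cdot 146 = 1 + 11972 = 11973$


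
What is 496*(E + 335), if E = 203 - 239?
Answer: 148304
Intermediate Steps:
E = -36
496*(E + 335) = 496*(-36 + 335) = 496*299 = 148304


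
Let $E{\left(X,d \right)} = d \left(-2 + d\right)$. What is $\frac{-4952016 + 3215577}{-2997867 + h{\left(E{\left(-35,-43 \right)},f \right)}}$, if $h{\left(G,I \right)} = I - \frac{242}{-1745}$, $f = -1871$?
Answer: $\frac{3030086055}{5234542568} \approx 0.57886$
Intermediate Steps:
$h{\left(G,I \right)} = \frac{242}{1745} + I$ ($h{\left(G,I \right)} = I - - \frac{242}{1745} = I + \frac{242}{1745} = \frac{242}{1745} + I$)
$\frac{-4952016 + 3215577}{-2997867 + h{\left(E{\left(-35,-43 \right)},f \right)}} = \frac{-4952016 + 3215577}{-2997867 + \left(\frac{242}{1745} - 1871\right)} = - \frac{1736439}{-2997867 - \frac{3264653}{1745}} = - \frac{1736439}{- \frac{5234542568}{1745}} = \left(-1736439\right) \left(- \frac{1745}{5234542568}\right) = \frac{3030086055}{5234542568}$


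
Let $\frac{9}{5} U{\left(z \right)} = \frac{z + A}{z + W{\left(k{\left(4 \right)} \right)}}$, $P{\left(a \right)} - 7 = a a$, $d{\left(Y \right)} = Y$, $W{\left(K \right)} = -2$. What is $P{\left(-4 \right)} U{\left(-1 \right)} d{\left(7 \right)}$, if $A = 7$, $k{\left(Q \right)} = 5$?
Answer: $- \frac{1610}{9} \approx -178.89$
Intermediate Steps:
$P{\left(a \right)} = 7 + a^{2}$ ($P{\left(a \right)} = 7 + a a = 7 + a^{2}$)
$U{\left(z \right)} = \frac{5 \left(7 + z\right)}{9 \left(-2 + z\right)}$ ($U{\left(z \right)} = \frac{5 \frac{z + 7}{z - 2}}{9} = \frac{5 \frac{7 + z}{-2 + z}}{9} = \frac{5 \left(7 + z\right)}{9 \left(-2 + z\right)}$)
$P{\left(-4 \right)} U{\left(-1 \right)} d{\left(7 \right)} = \left(7 + \left(-4\right)^{2}\right) \frac{5 \left(7 - 1\right)}{9 \left(-2 - 1\right)} 7 = \left(7 + 16\right) \frac{5}{9} \frac{1}{-3} \cdot 6 \cdot 7 = 23 \cdot \frac{5}{9} \left(- \frac{1}{3}\right) 6 \cdot 7 = 23 \left(- \frac{10}{9}\right) 7 = \left(- \frac{230}{9}\right) 7 = - \frac{1610}{9}$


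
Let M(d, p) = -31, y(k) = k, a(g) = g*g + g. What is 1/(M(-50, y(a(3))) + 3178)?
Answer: 1/3147 ≈ 0.00031776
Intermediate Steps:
a(g) = g + g**2 (a(g) = g**2 + g = g + g**2)
1/(M(-50, y(a(3))) + 3178) = 1/(-31 + 3178) = 1/3147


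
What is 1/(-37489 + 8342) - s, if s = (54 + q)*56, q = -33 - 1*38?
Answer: 27747943/29147 ≈ 952.00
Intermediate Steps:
q = -71 (q = -33 - 38 = -71)
s = -952 (s = (54 - 71)*56 = -17*56 = -952)
1/(-37489 + 8342) - s = 1/(-37489 + 8342) - 1*(-952) = 1/(-29147) + 952 = -1/29147 + 952 = 27747943/29147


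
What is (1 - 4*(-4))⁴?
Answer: 83521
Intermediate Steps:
(1 - 4*(-4))⁴ = (1 + 16)⁴ = 17⁴ = 83521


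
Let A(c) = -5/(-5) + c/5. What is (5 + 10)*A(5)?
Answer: 30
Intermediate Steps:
A(c) = 1 + c/5 (A(c) = -5*(-⅕) + c*(⅕) = 1 + c/5)
(5 + 10)*A(5) = (5 + 10)*(1 + (⅕)*5) = 15*(1 + 1) = 15*2 = 30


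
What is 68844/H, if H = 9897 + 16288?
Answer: 68844/26185 ≈ 2.6291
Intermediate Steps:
H = 26185
68844/H = 68844/26185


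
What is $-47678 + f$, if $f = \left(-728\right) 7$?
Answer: $-52774$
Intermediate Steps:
$f = -5096$
$-47678 + f = -47678 - 5096 = -52774$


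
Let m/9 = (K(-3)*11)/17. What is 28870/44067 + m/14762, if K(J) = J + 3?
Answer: 28870/44067 ≈ 0.65514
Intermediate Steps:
K(J) = 3 + J
m = 0 (m = 9*(((3 - 3)*11)/17) = 9*((0*11)*(1/17)) = 9*(0*(1/17)) = 9*0 = 0)
28870/44067 + m/14762 = 28870/44067 + 0/14762 = 28870*(1/44067) + 0*(1/14762) = 28870/44067 + 0 = 28870/44067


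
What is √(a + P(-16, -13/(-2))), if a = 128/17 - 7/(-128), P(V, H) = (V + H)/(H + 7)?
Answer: √41232174/2448 ≈ 2.6231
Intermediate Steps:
P(V, H) = (H + V)/(7 + H)
a = 16503/2176 (a = 128*(1/17) - 7*(-1/128) = 128/17 + 7/128 = 16503/2176 ≈ 7.5841)
√(a + P(-16, -13/(-2))) = √(16503/2176 + (-13/(-2) - 16)/(7 - 13/(-2))) = √(16503/2176 + (-13*(-½) - 16)/(7 - 13*(-½))) = √(16503/2176 + (13/2 - 16)/(7 + 13/2)) = √(16503/2176 - 19/2/(27/2)) = √(16503/2176 + (2/27)*(-19/2)) = √(16503/2176 - 19/27) = √(404237/58752) = √41232174/2448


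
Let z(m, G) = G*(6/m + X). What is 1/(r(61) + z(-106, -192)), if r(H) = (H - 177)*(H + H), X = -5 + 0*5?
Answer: -53/698600 ≈ -7.5866e-5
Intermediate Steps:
X = -5 (X = -5 + 0 = -5)
z(m, G) = G*(-5 + 6/m) (z(m, G) = G*(6/m - 5) = G*(-5 + 6/m))
r(H) = 2*H*(-177 + H) (r(H) = (-177 + H)*(2*H) = 2*H*(-177 + H))
1/(r(61) + z(-106, -192)) = 1/(2*61*(-177 + 61) - 192*(6 - 5*(-106))/(-106)) = 1/(2*61*(-116) - 192*(-1/106)*(6 + 530)) = 1/(-14152 - 192*(-1/106)*536) = 1/(-14152 + 51456/53) = 1/(-698600/53) = -53/698600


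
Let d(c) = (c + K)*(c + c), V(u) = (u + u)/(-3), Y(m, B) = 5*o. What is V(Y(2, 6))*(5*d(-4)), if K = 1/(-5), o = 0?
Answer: 0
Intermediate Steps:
Y(m, B) = 0 (Y(m, B) = 5*0 = 0)
K = -⅕ ≈ -0.20000
V(u) = -2*u/3 (V(u) = (2*u)*(-⅓) = -2*u/3)
d(c) = 2*c*(-⅕ + c) (d(c) = (c - ⅕)*(c + c) = (-⅕ + c)*(2*c) = 2*c*(-⅕ + c))
V(Y(2, 6))*(5*d(-4)) = (-⅔*0)*(5*((⅖)*(-4)*(-1 + 5*(-4)))) = 0*(5*((⅖)*(-4)*(-1 - 20))) = 0*(5*((⅖)*(-4)*(-21))) = 0*(5*(168/5)) = 0*168 = 0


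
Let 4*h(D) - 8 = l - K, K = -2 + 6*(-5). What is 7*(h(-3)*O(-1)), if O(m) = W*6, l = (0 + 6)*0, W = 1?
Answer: 420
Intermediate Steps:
K = -32 (K = -2 - 30 = -32)
l = 0 (l = 6*0 = 0)
h(D) = 10 (h(D) = 2 + (0 - 1*(-32))/4 = 2 + (0 + 32)/4 = 2 + (1/4)*32 = 2 + 8 = 10)
O(m) = 6 (O(m) = 1*6 = 6)
7*(h(-3)*O(-1)) = 7*(10*6) = 7*60 = 420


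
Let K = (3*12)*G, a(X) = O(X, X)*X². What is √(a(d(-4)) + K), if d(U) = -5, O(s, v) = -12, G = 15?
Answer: 4*√15 ≈ 15.492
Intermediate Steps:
a(X) = -12*X²
K = 540 (K = (3*12)*15 = 36*15 = 540)
√(a(d(-4)) + K) = √(-12*(-5)² + 540) = √(-12*25 + 540) = √(-300 + 540) = √240 = 4*√15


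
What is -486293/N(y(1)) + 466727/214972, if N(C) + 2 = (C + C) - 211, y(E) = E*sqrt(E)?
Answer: 104637858193/45359092 ≈ 2306.9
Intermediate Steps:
y(E) = E**(3/2)
N(C) = -213 + 2*C (N(C) = -2 + ((C + C) - 211) = -2 + (2*C - 211) = -2 + (-211 + 2*C) = -213 + 2*C)
-486293/N(y(1)) + 466727/214972 = -486293/(-213 + 2*1**(3/2)) + 466727/214972 = -486293/(-213 + 2*1) + 466727*(1/214972) = -486293/(-213 + 2) + 466727/214972 = -486293/(-211) + 466727/214972 = -486293*(-1/211) + 466727/214972 = 486293/211 + 466727/214972 = 104637858193/45359092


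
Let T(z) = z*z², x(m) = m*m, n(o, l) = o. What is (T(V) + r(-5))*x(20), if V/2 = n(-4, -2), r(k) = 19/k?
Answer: -206320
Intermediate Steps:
x(m) = m²
V = -8 (V = 2*(-4) = -8)
T(z) = z³
(T(V) + r(-5))*x(20) = ((-8)³ + 19/(-5))*20² = (-512 + 19*(-⅕))*400 = (-512 - 19/5)*400 = -2579/5*400 = -206320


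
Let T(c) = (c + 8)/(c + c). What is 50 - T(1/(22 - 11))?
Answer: 11/2 ≈ 5.5000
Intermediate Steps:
T(c) = (8 + c)/(2*c) (T(c) = (8 + c)/((2*c)) = (8 + c)*(1/(2*c)) = (8 + c)/(2*c))
50 - T(1/(22 - 11)) = 50 - (8 + 1/(22 - 11))/(2*(1/(22 - 11))) = 50 - (8 + 1/11)/(2*(1/11)) = 50 - (8 + 1/11)/(2*1/11) = 50 - 11*89/(2*11) = 50 - 1*89/2 = 50 - 89/2 = 11/2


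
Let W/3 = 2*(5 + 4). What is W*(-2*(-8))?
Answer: 864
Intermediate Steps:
W = 54 (W = 3*(2*(5 + 4)) = 3*(2*9) = 3*18 = 54)
W*(-2*(-8)) = 54*(-2*(-8)) = 54*16 = 864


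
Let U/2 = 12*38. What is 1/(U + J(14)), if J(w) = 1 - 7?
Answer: 1/906 ≈ 0.0011038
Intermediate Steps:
J(w) = -6
U = 912 (U = 2*(12*38) = 2*456 = 912)
1/(U + J(14)) = 1/(912 - 6) = 1/906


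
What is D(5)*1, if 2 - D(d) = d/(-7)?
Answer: 19/7 ≈ 2.7143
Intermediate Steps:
D(d) = 2 + d/7 (D(d) = 2 - d/(-7) = 2 - d*(-1)/7 = 2 - (-1)*d/7 = 2 + d/7)
D(5)*1 = (2 + (1/7)*5)*1 = (2 + 5/7)*1 = (19/7)*1 = 19/7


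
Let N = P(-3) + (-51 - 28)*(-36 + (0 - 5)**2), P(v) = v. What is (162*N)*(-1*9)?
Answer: -1262628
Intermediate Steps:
N = 866 (N = -3 + (-51 - 28)*(-36 + (0 - 5)**2) = -3 - 79*(-36 + (-5)**2) = -3 - 79*(-36 + 25) = -3 - 79*(-11) = -3 + 869 = 866)
(162*N)*(-1*9) = (162*866)*(-1*9) = 140292*(-9) = -1262628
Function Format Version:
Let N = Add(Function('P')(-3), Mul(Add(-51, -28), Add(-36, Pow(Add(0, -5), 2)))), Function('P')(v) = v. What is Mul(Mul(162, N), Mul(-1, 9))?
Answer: -1262628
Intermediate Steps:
N = 866 (N = Add(-3, Mul(Add(-51, -28), Add(-36, Pow(Add(0, -5), 2)))) = Add(-3, Mul(-79, Add(-36, Pow(-5, 2)))) = Add(-3, Mul(-79, Add(-36, 25))) = Add(-3, Mul(-79, -11)) = Add(-3, 869) = 866)
Mul(Mul(162, N), Mul(-1, 9)) = Mul(Mul(162, 866), Mul(-1, 9)) = Mul(140292, -9) = -1262628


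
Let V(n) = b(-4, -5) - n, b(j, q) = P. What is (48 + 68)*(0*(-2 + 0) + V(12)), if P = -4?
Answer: -1856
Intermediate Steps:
b(j, q) = -4
V(n) = -4 - n
(48 + 68)*(0*(-2 + 0) + V(12)) = (48 + 68)*(0*(-2 + 0) + (-4 - 1*12)) = 116*(0*(-2) + (-4 - 12)) = 116*(0 - 16) = 116*(-16) = -1856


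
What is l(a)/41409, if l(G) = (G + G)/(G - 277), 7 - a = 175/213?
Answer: -2632/2388678165 ≈ -1.1019e-6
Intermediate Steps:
a = 1316/213 (a = 7 - 175/213 = 1316/213 ≈ 6.1784)
l(G) = 2*G/(-277 + G) (l(G) = (2*G)/(-277 + G) = 2*G/(-277 + G))
l(a)/41409 = (2*(1316/213)/(-277 + 1316/213))/41409 = (2*(1316/213)/(-57685/213))*(1/41409) = (2*(1316/213)*(-213/57685))*(1/41409) = -2632/57685*1/41409 = -2632/2388678165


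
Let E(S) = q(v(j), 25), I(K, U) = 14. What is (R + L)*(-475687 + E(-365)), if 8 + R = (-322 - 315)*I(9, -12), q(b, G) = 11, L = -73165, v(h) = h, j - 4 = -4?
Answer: 39048718516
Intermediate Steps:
j = 0 (j = 4 - 4 = 0)
E(S) = 11
R = -8926 (R = -8 + (-322 - 315)*14 = -8 - 637*14 = -8 - 8918 = -8926)
(R + L)*(-475687 + E(-365)) = (-8926 - 73165)*(-475687 + 11) = -82091*(-475676) = 39048718516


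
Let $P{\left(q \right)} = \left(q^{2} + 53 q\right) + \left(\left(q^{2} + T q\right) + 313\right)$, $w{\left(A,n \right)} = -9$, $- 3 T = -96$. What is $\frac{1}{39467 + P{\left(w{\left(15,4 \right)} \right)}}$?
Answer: $\frac{1}{39177} \approx 2.5525 \cdot 10^{-5}$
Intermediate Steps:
$T = 32$ ($T = \left(- \frac{1}{3}\right) \left(-96\right) = 32$)
$P{\left(q \right)} = 313 + 2 q^{2} + 85 q$ ($P{\left(q \right)} = \left(q^{2} + 53 q\right) + \left(\left(q^{2} + 32 q\right) + 313\right) = \left(q^{2} + 53 q\right) + \left(313 + q^{2} + 32 q\right) = 313 + 2 q^{2} + 85 q$)
$\frac{1}{39467 + P{\left(w{\left(15,4 \right)} \right)}} = \frac{1}{39467 + \left(313 + 2 \left(-9\right)^{2} + 85 \left(-9\right)\right)} = \frac{1}{39467 + \left(313 + 2 \cdot 81 - 765\right)} = \frac{1}{39467 + \left(313 + 162 - 765\right)} = \frac{1}{39467 - 290} = \frac{1}{39177}$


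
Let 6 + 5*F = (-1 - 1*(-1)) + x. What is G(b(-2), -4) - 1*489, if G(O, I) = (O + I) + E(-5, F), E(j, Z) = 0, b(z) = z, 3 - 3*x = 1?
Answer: -495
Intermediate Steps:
x = 2/3 (x = 1 - 1/3*1 = 1 - 1/3 = 2/3 ≈ 0.66667)
F = -16/15 (F = -6/5 + ((-1 - 1*(-1)) + 2/3)/5 = -6/5 + ((-1 + 1) + 2/3)/5 = -6/5 + (0 + 2/3)/5 = -6/5 + (1/5)*(2/3) = -6/5 + 2/15 = -16/15 ≈ -1.0667)
G(O, I) = I + O (G(O, I) = (O + I) + 0 = (I + O) + 0 = I + O)
G(b(-2), -4) - 1*489 = (-4 - 2) - 1*489 = -6 - 489 = -495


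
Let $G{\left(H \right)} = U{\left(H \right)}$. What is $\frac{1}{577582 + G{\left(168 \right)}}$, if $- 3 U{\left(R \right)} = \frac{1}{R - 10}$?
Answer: $\frac{474}{273773867} \approx 1.7314 \cdot 10^{-6}$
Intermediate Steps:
$U{\left(R \right)} = - \frac{1}{3 \left(-10 + R\right)}$ ($U{\left(R \right)} = - \frac{1}{3 \left(R - 10\right)} = - \frac{1}{3 \left(-10 + R\right)}$)
$G{\left(H \right)} = - \frac{1}{-30 + 3 H}$
$\frac{1}{577582 + G{\left(168 \right)}} = \frac{1}{577582 - \frac{1}{-30 + 3 \cdot 168}} = \frac{1}{577582 - \frac{1}{-30 + 504}} = \frac{1}{577582 - \frac{1}{474}} = \frac{1}{\frac{273773867}{474}} = \frac{474}{273773867}$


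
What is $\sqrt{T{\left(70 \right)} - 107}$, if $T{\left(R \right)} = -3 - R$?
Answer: $6 i \sqrt{5} \approx 13.416 i$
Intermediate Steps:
$\sqrt{T{\left(70 \right)} - 107} = \sqrt{\left(-3 - 70\right) - 107} = \sqrt{-73 - 107} = \sqrt{-180} = 6 i \sqrt{5}$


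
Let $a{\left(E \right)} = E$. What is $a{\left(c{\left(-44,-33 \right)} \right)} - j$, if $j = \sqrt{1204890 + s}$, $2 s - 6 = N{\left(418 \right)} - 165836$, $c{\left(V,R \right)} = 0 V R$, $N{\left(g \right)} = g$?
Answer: $- 2 \sqrt{280546} \approx -1059.3$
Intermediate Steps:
$c{\left(V,R \right)} = 0$ ($c{\left(V,R \right)} = 0 R = 0$)
$s = -82706$ ($s = 3 + \frac{418 - 165836}{2} = 3 + \frac{1}{2} \left(-165418\right) = 3 - 82709 = -82706$)
$j = 2 \sqrt{280546}$ ($j = \sqrt{1204890 - 82706} = \sqrt{1122184} = 2 \sqrt{280546} \approx 1059.3$)
$a{\left(c{\left(-44,-33 \right)} \right)} - j = 0 - 2 \sqrt{280546} = - 2 \sqrt{280546}$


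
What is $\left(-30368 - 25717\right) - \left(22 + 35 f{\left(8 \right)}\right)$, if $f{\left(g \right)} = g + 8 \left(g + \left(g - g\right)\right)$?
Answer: $-58627$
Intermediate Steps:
$f{\left(g \right)} = 9 g$ ($f{\left(g \right)} = g + 8 \left(g + 0\right) = g + 8 g = 9 g$)
$\left(-30368 - 25717\right) - \left(22 + 35 f{\left(8 \right)}\right) = \left(-30368 - 25717\right) - \left(22 + 35 \cdot 9 \cdot 8\right) = -56085 - 2542 = -58627$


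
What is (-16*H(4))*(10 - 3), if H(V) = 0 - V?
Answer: 448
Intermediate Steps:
H(V) = -V
(-16*H(4))*(10 - 3) = (-(-16)*4)*(10 - 3) = -16*(-4)*7 = 64*7 = 448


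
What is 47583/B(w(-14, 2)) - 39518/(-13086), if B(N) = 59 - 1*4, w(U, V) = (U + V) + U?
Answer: 312422314/359865 ≈ 868.17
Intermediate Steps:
w(U, V) = V + 2*U
B(N) = 55 (B(N) = 59 - 4 = 55)
47583/B(w(-14, 2)) - 39518/(-13086) = 47583/55 - 39518/(-13086) = 47583*(1/55) - 39518*(-1/13086) = 47583/55 + 19759/6543 = 312422314/359865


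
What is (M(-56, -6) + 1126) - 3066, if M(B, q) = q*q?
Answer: -1904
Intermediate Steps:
M(B, q) = q²
(M(-56, -6) + 1126) - 3066 = ((-6)² + 1126) - 3066 = (36 + 1126) - 3066 = 1162 - 3066 = -1904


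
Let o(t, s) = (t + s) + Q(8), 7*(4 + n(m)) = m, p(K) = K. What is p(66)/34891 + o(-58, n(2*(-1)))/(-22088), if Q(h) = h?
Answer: 5865809/1348676714 ≈ 0.0043493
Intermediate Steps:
n(m) = -4 + m/7
o(t, s) = 8 + s + t (o(t, s) = (t + s) + 8 = (s + t) + 8 = 8 + s + t)
p(66)/34891 + o(-58, n(2*(-1)))/(-22088) = 66/34891 + (8 + (-4 + (2*(-1))/7) - 58)/(-22088) = 66*(1/34891) + (8 + (-4 + (⅐)*(-2)) - 58)*(-1/22088) = 66/34891 + (8 + (-4 - 2/7) - 58)*(-1/22088) = 66/34891 + (8 - 30/7 - 58)*(-1/22088) = 66/34891 - 380/7*(-1/22088) = 66/34891 + 95/38654 = 5865809/1348676714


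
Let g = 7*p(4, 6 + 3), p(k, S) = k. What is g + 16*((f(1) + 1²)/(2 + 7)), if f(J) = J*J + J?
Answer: 100/3 ≈ 33.333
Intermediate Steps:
f(J) = J + J² (f(J) = J² + J = J + J²)
g = 28 (g = 7*4 = 28)
g + 16*((f(1) + 1²)/(2 + 7)) = 28 + 16*((1*(1 + 1) + 1²)/(2 + 7)) = 28 + 16*((1*2 + 1)/9) = 28 + 16*((2 + 1)*(⅑)) = 28 + 16*(3*(⅑)) = 28 + 16*(⅓) = 28 + 16/3 = 100/3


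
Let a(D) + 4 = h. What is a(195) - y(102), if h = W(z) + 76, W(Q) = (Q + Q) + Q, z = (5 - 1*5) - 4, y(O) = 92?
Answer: -32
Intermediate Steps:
z = -4 (z = (5 - 5) - 4 = 0 - 4 = -4)
W(Q) = 3*Q (W(Q) = 2*Q + Q = 3*Q)
h = 64 (h = 3*(-4) + 76 = -12 + 76 = 64)
a(D) = 60 (a(D) = -4 + 64 = 60)
a(195) - y(102) = 60 - 1*92 = 60 - 92 = -32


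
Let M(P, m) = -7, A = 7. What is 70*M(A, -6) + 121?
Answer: -369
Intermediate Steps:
70*M(A, -6) + 121 = 70*(-7) + 121 = -490 + 121 = -369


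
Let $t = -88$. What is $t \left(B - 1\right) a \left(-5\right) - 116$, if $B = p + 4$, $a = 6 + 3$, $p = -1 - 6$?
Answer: $-15956$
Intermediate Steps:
$p = -7$ ($p = -1 - 6 = -7$)
$a = 9$
$B = -3$ ($B = -7 + 4 = -3$)
$t \left(B - 1\right) a \left(-5\right) - 116 = - 88 \left(-3 - 1\right) 9 \left(-5\right) - 116 = - 88 \left(\left(-4\right) \left(-45\right)\right) - 116 = \left(-88\right) 180 - 116 = -15840 - 116 = -15956$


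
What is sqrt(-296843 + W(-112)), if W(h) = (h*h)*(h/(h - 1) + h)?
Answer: I*sqrt(21571157035)/113 ≈ 1299.7*I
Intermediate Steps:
W(h) = h**2*(h + h/(-1 + h)) (W(h) = h**2*(h/(-1 + h) + h) = h**2*(h + h/(-1 + h)))
sqrt(-296843 + W(-112)) = sqrt(-296843 + (-112)**4/(-1 - 112)) = sqrt(-296843 + 157351936/(-113)) = sqrt(-296843 + 157351936*(-1/113)) = sqrt(-296843 - 157351936/113) = sqrt(-190895195/113) = I*sqrt(21571157035)/113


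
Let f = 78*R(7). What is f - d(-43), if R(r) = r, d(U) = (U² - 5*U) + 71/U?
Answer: -65203/43 ≈ -1516.3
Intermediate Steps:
d(U) = U² - 5*U + 71/U
f = 546 (f = 78*7 = 546)
f - d(-43) = 546 - (71 + (-43)²*(-5 - 43))/(-43) = 546 - (-1)*(71 + 1849*(-48))/43 = 546 - (-1)*(71 - 88752)/43 = 546 - (-1)*(-88681)/43 = 546 - 1*88681/43 = 546 - 88681/43 = -65203/43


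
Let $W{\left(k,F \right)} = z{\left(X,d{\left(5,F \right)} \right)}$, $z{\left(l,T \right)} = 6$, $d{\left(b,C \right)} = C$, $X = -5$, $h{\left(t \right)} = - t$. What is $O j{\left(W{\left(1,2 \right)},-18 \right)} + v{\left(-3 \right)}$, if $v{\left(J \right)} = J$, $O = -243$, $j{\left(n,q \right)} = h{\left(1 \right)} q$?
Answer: $-4377$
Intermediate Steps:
$W{\left(k,F \right)} = 6$
$j{\left(n,q \right)} = - q$ ($j{\left(n,q \right)} = \left(-1\right) 1 q = - q$)
$O j{\left(W{\left(1,2 \right)},-18 \right)} + v{\left(-3 \right)} = - 243 \left(\left(-1\right) \left(-18\right)\right) - 3 = \left(-243\right) 18 - 3 = -4374 - 3 = -4377$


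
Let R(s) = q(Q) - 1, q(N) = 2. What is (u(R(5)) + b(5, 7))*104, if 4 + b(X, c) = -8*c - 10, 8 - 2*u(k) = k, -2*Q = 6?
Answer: -6916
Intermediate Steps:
Q = -3 (Q = -½*6 = -3)
R(s) = 1 (R(s) = 2 - 1 = 1)
u(k) = 4 - k/2
b(X, c) = -14 - 8*c (b(X, c) = -4 + (-8*c - 10) = -4 + (-10 - 8*c) = -14 - 8*c)
(u(R(5)) + b(5, 7))*104 = ((4 - ½*1) + (-14 - 8*7))*104 = ((4 - ½) + (-14 - 56))*104 = (7/2 - 70)*104 = -133/2*104 = -6916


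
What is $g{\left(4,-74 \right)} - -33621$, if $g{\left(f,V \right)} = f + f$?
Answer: $33629$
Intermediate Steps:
$g{\left(f,V \right)} = 2 f$
$g{\left(4,-74 \right)} - -33621 = 2 \cdot 4 - -33621 = 8 + 33621 = 33629$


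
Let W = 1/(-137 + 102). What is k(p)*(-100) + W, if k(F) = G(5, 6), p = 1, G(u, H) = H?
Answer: -21001/35 ≈ -600.03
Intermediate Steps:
k(F) = 6
W = -1/35 (W = 1/(-35) = -1/35 ≈ -0.028571)
k(p)*(-100) + W = 6*(-100) - 1/35 = -600 - 1/35 = -21001/35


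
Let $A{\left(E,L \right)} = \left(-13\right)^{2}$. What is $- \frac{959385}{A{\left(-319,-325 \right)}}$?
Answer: $- \frac{959385}{169} \approx -5676.8$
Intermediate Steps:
$A{\left(E,L \right)} = 169$
$- \frac{959385}{A{\left(-319,-325 \right)}} = - \frac{959385}{169}$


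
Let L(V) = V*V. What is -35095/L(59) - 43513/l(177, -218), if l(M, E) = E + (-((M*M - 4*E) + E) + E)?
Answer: -986276052/112850539 ≈ -8.7397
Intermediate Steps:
l(M, E) = -M² + 5*E (l(M, E) = E + (-((M² - 4*E) + E) + E) = E + (-(M² - 3*E) + E) = E + ((-M² + 3*E) + E) = E + (-M² + 4*E) = -M² + 5*E)
L(V) = V²
-35095/L(59) - 43513/l(177, -218) = -35095/(59²) - 43513/(-1*177² + 5*(-218)) = -35095/3481 - 43513/(-1*31329 - 1090) = -35095*1/3481 - 43513/(-31329 - 1090) = -35095/3481 - 43513/(-32419) = -35095/3481 - 43513*(-1/32419) = -35095/3481 + 43513/32419 = -986276052/112850539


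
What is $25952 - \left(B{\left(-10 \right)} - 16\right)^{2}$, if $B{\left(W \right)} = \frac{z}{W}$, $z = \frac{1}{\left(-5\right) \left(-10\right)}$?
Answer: $\frac{6423983999}{250000} \approx 25696.0$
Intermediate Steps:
$z = \frac{1}{50}$ ($z = \left(- \frac{1}{5}\right) \left(- \frac{1}{10}\right) = \frac{1}{50} \approx 0.02$)
$B{\left(W \right)} = \frac{1}{50 W}$
$25952 - \left(B{\left(-10 \right)} - 16\right)^{2} = 25952 - \left(\frac{1}{50 \left(-10\right)} - 16\right)^{2} = 25952 - \left(\frac{1}{50} \left(- \frac{1}{10}\right) - 16\right)^{2} = 25952 - \left(- \frac{1}{500} - 16\right)^{2} = 25952 - \left(- \frac{8001}{500}\right)^{2} = 25952 - \frac{64016001}{250000} = \frac{6423983999}{250000}$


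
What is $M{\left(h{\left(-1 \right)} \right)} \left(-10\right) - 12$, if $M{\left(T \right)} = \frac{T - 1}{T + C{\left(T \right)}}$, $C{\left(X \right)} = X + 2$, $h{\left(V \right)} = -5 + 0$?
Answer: $- \frac{39}{2} \approx -19.5$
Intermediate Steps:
$h{\left(V \right)} = -5$
$C{\left(X \right)} = 2 + X$
$M{\left(T \right)} = \frac{-1 + T}{2 + 2 T}$ ($M{\left(T \right)} = \frac{T - 1}{T + \left(2 + T\right)} = \frac{-1 + T}{2 + 2 T}$)
$M{\left(h{\left(-1 \right)} \right)} \left(-10\right) - 12 = \frac{-1 - 5}{2 \left(1 - 5\right)} \left(-10\right) - 12 = \frac{1}{2} \frac{1}{-4} \left(-6\right) \left(-10\right) - 12 = \frac{1}{2} \left(- \frac{1}{4}\right) \left(-6\right) \left(-10\right) - 12 = \frac{3}{4} \left(-10\right) - 12 = - \frac{15}{2} - 12 = - \frac{39}{2}$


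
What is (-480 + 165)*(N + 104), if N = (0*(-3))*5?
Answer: -32760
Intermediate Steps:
N = 0 (N = 0*5 = 0)
(-480 + 165)*(N + 104) = (-480 + 165)*(0 + 104) = -315*104 = -32760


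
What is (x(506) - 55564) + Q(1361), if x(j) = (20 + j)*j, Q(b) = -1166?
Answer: 209426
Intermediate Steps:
x(j) = j*(20 + j)
(x(506) - 55564) + Q(1361) = (506*(20 + 506) - 55564) - 1166 = (506*526 - 55564) - 1166 = (266156 - 55564) - 1166 = 210592 - 1166 = 209426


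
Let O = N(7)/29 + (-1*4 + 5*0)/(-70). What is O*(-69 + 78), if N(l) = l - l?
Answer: 18/35 ≈ 0.51429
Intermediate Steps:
N(l) = 0
O = 2/35 (O = 0/29 + (-1*4 + 5*0)/(-70) = 0*(1/29) + (-4 + 0)*(-1/70) = 0 - 4*(-1/70) = 0 + 2/35 = 2/35 ≈ 0.057143)
O*(-69 + 78) = 2*(-69 + 78)/35 = (2/35)*9 = 18/35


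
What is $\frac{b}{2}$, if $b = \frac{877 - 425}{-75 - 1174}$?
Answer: $- \frac{226}{1249} \approx -0.18094$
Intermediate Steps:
$b = - \frac{452}{1249}$ ($b = \frac{452}{-1249} = 452 \left(- \frac{1}{1249}\right) = - \frac{452}{1249} \approx -0.36189$)
$\frac{b}{2} = \frac{1}{2} \left(- \frac{452}{1249}\right) = - \frac{226}{1249}$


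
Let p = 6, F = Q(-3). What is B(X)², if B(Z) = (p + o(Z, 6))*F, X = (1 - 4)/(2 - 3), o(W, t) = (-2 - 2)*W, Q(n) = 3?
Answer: 324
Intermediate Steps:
F = 3
o(W, t) = -4*W
X = 3 (X = -3/(-1) = -3*(-1) = 3)
B(Z) = 18 - 12*Z (B(Z) = (6 - 4*Z)*3 = 18 - 12*Z)
B(X)² = (18 - 12*3)² = (18 - 36)² = (-18)² = 324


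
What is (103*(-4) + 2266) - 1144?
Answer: 710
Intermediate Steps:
(103*(-4) + 2266) - 1144 = (-412 + 2266) - 1144 = 1854 - 1144 = 710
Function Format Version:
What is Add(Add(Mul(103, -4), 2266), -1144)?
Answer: 710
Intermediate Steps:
Add(Add(Mul(103, -4), 2266), -1144) = Add(Add(-412, 2266), -1144) = Add(1854, -1144) = 710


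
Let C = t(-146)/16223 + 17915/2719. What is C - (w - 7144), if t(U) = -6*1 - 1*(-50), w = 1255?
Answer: 260056529274/44110337 ≈ 5895.6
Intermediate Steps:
t(U) = 44 (t(U) = -6 + 50 = 44)
C = 290754681/44110337 (C = 44/16223 + 17915/2719 = 290754681/44110337 ≈ 6.5915)
C - (w - 7144) = 290754681/44110337 - (1255 - 7144) = 290754681/44110337 - 1*(-5889) = 290754681/44110337 + 5889 = 260056529274/44110337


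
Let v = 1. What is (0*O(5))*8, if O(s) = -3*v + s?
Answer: 0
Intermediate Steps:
O(s) = -3 + s (O(s) = -3*1 + s = -3 + s)
(0*O(5))*8 = (0*(-3 + 5))*8 = (0*2)*8 = 0*8 = 0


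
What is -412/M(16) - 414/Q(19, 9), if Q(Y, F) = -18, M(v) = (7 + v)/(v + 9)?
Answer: -9771/23 ≈ -424.83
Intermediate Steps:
M(v) = (7 + v)/(9 + v)
-412/M(16) - 414/Q(19, 9) = -412*(9 + 16)/(7 + 16) - 414/(-18) = -412/(23/25) - 414*(-1/18) = -412/((1/25)*23) + 23 = -412/23/25 + 23 = -412*25/23 + 23 = -10300/23 + 23 = -9771/23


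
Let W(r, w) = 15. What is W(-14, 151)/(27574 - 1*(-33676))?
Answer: 3/12250 ≈ 0.00024490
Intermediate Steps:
W(-14, 151)/(27574 - 1*(-33676)) = 15/(27574 - 1*(-33676)) = 15/(27574 + 33676) = 15/61250 = 15*(1/61250) = 3/12250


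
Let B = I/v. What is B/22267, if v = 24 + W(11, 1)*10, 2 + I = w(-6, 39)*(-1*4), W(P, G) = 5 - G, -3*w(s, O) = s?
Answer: -5/712544 ≈ -7.0171e-6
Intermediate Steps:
w(s, O) = -s/3
I = -10 (I = -2 + (-1/3*(-6))*(-1*4) = -2 + 2*(-4) = -2 - 8 = -10)
v = 64 (v = 24 + (5 - 1*1)*10 = 24 + (5 - 1)*10 = 24 + 4*10 = 24 + 40 = 64)
B = -5/32 (B = -10/64 = -10*1/64 = -5/32 ≈ -0.15625)
B/22267 = -5/32/22267 = -5/32*1/22267 = -5/712544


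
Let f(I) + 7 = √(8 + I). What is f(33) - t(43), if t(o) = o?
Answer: -50 + √41 ≈ -43.597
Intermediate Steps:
f(I) = -7 + √(8 + I)
f(33) - t(43) = (-7 + √(8 + 33)) - 1*43 = (-7 + √41) - 43 = -50 + √41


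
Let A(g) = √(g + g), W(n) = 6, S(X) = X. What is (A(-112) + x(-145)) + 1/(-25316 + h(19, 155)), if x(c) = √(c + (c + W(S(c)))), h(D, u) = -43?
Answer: -1/25359 + 2*I*√71 + 4*I*√14 ≈ -3.9434e-5 + 31.819*I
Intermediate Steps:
x(c) = √(6 + 2*c) (x(c) = √(c + (c + 6)) = √(c + (6 + c)) = √(6 + 2*c))
A(g) = √2*√g (A(g) = √(2*g) = √2*√g)
(A(-112) + x(-145)) + 1/(-25316 + h(19, 155)) = (√2*√(-112) + √(6 + 2*(-145))) + 1/(-25316 - 43) = (√2*(4*I*√7) + √(6 - 290)) + 1/(-25359) = (4*I*√14 + √(-284)) - 1/25359 = (4*I*√14 + 2*I*√71) - 1/25359 = (2*I*√71 + 4*I*√14) - 1/25359 = -1/25359 + 2*I*√71 + 4*I*√14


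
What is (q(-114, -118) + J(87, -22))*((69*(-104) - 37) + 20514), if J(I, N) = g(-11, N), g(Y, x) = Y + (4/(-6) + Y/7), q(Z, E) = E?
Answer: -36657556/21 ≈ -1.7456e+6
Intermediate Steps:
g(Y, x) = -2/3 + 8*Y/7 (g(Y, x) = Y + (4*(-1/6) + Y*(1/7)) = Y + (-2/3 + Y/7) = -2/3 + 8*Y/7)
J(I, N) = -278/21 (J(I, N) = -2/3 + (8/7)*(-11) = -2/3 - 88/7 = -278/21)
(q(-114, -118) + J(87, -22))*((69*(-104) - 37) + 20514) = (-118 - 278/21)*((69*(-104) - 37) + 20514) = -2756*((-7176 - 37) + 20514)/21 = -2756*(-7213 + 20514)/21 = -2756/21*13301 = -36657556/21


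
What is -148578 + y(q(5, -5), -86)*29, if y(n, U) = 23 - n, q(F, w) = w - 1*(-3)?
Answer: -147853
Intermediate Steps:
q(F, w) = 3 + w (q(F, w) = w + 3 = 3 + w)
-148578 + y(q(5, -5), -86)*29 = -148578 + (23 - (3 - 5))*29 = -148578 + (23 - 1*(-2))*29 = -148578 + (23 + 2)*29 = -148578 + 25*29 = -148578 + 725 = -147853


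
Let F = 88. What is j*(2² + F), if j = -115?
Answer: -10580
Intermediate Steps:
j*(2² + F) = -115*(2² + 88) = -115*(4 + 88) = -115*92 = -10580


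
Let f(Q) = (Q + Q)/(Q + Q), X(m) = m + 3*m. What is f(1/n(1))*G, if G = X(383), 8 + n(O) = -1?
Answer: 1532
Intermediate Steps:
n(O) = -9 (n(O) = -8 - 1 = -9)
X(m) = 4*m
G = 1532 (G = 4*383 = 1532)
f(Q) = 1 (f(Q) = (2*Q)/((2*Q)) = (2*Q)*(1/(2*Q)) = 1)
f(1/n(1))*G = 1*1532 = 1532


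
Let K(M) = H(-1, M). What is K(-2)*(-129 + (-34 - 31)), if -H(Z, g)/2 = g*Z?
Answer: 776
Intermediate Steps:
H(Z, g) = -2*Z*g (H(Z, g) = -2*g*Z = -2*Z*g)
K(M) = 2*M (K(M) = -2*(-1)*M = 2*M)
K(-2)*(-129 + (-34 - 31)) = (2*(-2))*(-129 + (-34 - 31)) = -4*(-129 - 65) = -4*(-194) = 776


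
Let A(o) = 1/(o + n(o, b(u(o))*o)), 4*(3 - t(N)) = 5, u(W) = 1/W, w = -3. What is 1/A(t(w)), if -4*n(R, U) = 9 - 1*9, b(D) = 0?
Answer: 7/4 ≈ 1.7500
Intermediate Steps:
u(W) = 1/W
n(R, U) = 0 (n(R, U) = -(9 - 1*9)/4 = -(9 - 9)/4 = -¼*0 = 0)
t(N) = 7/4 (t(N) = 3 - ¼*5 = 3 - 5/4 = 7/4)
A(o) = 1/o (A(o) = 1/(o + 0) = 1/o)
1/A(t(w)) = 1/(1/(7/4)) = 1/(4/7) = 7/4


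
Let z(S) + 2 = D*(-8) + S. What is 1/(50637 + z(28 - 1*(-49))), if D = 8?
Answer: 1/50648 ≈ 1.9744e-5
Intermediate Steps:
z(S) = -66 + S (z(S) = -2 + (8*(-8) + S) = -2 + (-64 + S) = -66 + S)
1/(50637 + z(28 - 1*(-49))) = 1/(50637 + (-66 + (28 - 1*(-49)))) = 1/(50637 + (-66 + (28 + 49))) = 1/(50637 + (-66 + 77)) = 1/(50637 + 11) = 1/50648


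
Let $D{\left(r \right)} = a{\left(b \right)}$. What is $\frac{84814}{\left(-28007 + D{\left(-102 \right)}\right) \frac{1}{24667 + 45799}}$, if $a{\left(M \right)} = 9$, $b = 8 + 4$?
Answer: $- \frac{2988251662}{13999} \approx -2.1346 \cdot 10^{5}$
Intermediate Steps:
$b = 12$
$D{\left(r \right)} = 9$
$\frac{84814}{\left(-28007 + D{\left(-102 \right)}\right) \frac{1}{24667 + 45799}} = \frac{84814}{\left(-28007 + 9\right) \frac{1}{24667 + 45799}} = \frac{84814}{\left(-27998\right) \frac{1}{70466}} = \frac{84814}{- \frac{13999}{35233}} = 84814 \left(- \frac{35233}{13999}\right) = - \frac{2988251662}{13999}$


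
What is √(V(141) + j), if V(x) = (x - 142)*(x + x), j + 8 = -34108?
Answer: 21*I*√78 ≈ 185.47*I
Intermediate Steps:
j = -34116 (j = -8 - 34108 = -34116)
V(x) = 2*x*(-142 + x) (V(x) = (-142 + x)*(2*x) = 2*x*(-142 + x))
√(V(141) + j) = √(2*141*(-142 + 141) - 34116) = √(2*141*(-1) - 34116) = √(-282 - 34116) = √(-34398) = 21*I*√78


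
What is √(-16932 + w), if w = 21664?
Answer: 26*√7 ≈ 68.790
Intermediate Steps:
√(-16932 + w) = √(-16932 + 21664) = √4732 = 26*√7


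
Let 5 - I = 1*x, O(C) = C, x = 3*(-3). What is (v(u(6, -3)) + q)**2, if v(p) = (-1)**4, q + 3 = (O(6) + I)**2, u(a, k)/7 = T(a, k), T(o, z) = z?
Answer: 158404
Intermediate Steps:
x = -9
u(a, k) = 7*k
I = 14 (I = 5 - (-9) = 5 - 1*(-9) = 5 + 9 = 14)
q = 397 (q = -3 + (6 + 14)**2 = -3 + 20**2 = -3 + 400 = 397)
v(p) = 1
(v(u(6, -3)) + q)**2 = (1 + 397)**2 = 398**2 = 158404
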